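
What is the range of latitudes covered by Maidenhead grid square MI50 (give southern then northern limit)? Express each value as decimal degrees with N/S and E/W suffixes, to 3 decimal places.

10.000° S, 9.000° S

Field M=12, I=8: +12·20° lon, +8·10° lat → SW at lon 60°, lat -10°.
Square 5, 0: +5·2° lon, +0·1° lat → SW at lon 70°, lat -10°.
Cell spans 2° lon × 1° lat.
south 10.000° S, north 9.000° S.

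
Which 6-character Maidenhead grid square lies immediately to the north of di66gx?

DI67ga

Latitude subsquare x = 23; +1 → 24, wraps to 0 = a, carry into square.
Latitude square 6; +1 → 7.
The longitude characters are unchanged.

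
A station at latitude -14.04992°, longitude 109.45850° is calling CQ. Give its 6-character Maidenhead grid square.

OH45rw

Offset from 180°W / 90°S: lon 289.4585°, lat 75.9501°.
Field: 289.4585/20 → 14 → O, 75.9501/10 → 7 → H; chars OH.
Square: 9.4585/2 → 4, 5.9501/1 → 5; chars 45.
Subsquare: 1.4585/0.0833333 → 17 → r, 0.9501/0.0416667 → 22 → w; chars rw.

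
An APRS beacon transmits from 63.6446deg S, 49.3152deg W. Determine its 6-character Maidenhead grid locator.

Offset from 180°W / 90°S: lon 130.6848°, lat 26.3554°.
Field: 130.6848/20 → 6 → G, 26.3554/10 → 2 → C; chars GC.
Square: 10.6848/2 → 5, 6.3554/1 → 6; chars 56.
Subsquare: 0.6848/0.0833333 → 8 → i, 0.3554/0.0416667 → 8 → i; chars ii.

GC56ii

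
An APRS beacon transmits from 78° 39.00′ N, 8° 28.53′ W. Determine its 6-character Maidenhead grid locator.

IQ58sp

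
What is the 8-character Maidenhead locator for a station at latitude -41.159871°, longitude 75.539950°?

Shift to the Maidenhead origin (180°W, 90°S): lon 255.53995, lat 48.84013.
Field (20°×10°, letters A–R): 255.53995/20 → 12 → M, 48.84013/10 → 4 → E; chars ME.
Square (2°×1°, digits 0–9): 15.53995/2 → 7, 8.84013/1 → 8; chars 78.
Subsquare (5′×2.5′, letters a–x): 1.53995/0.0833333 → 18 → s, 0.84013/0.0416667 → 20 → u; chars su.
Extended square (30″×15″, digits 0–9): 0.03995/0.00833333 → 4, 0.00680/0.00416667 → 1; chars 41.

ME78su41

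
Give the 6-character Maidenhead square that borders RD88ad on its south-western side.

RD78xc

Longitude subsquare a = 0; −1 → -1, wraps to 23 = x, carry into square.
Longitude square 8; −1 → 7.
Latitude subsquare d = 3; −1 → 2 = c.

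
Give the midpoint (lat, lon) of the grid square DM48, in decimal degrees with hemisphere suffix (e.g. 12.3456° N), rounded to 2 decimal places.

Field D=3, M=12: +3·20° lon, +12·10° lat → SW at lon -120°, lat 30°.
Square 4, 8: +4·2° lon, +8·1° lat → SW at lon -112°, lat 38°.
Cell spans 2° lon × 1° lat. Centre is SW corner plus half of each.
latitude 38.50° N, longitude 111.00° W.

38.50° N, 111.00° W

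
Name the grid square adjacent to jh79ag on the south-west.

Longitude subsquare a = 0; −1 → -1, wraps to 23 = x, carry into square.
Longitude square 7; −1 → 6.
Latitude subsquare g = 6; −1 → 5 = f.

JH69xf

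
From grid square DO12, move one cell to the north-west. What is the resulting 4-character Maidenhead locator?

Longitude square 1; −1 → 0.
Latitude square 2; +1 → 3.

DO03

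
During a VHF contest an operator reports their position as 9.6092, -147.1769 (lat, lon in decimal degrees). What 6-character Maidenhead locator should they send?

BJ69jo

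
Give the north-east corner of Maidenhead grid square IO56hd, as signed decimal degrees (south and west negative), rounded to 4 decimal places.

56.1667, -9.3333

Field I=8, O=14: +8·20° lon, +14·10° lat → SW at lon -20°, lat 50°.
Square 5, 6: +5·2° lon, +6·1° lat → SW at lon -10°, lat 56°.
Subsquare h=7, d=3: +7·0.0833333° lon, +3·0.0416667° lat → SW at lon -9.41667°, lat 56.125°.
Cell spans 0.0833333° lon × 0.0416667° lat. NE corner is SW corner plus one full cell.
latitude 56.1667, longitude -9.3333.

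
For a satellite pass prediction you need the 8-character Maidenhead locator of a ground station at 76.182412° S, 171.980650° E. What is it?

Shift to the Maidenhead origin (180°W, 90°S): lon 351.98065, lat 13.81759.
Field: 351.98065/20 → 17 → R, 13.81759/10 → 1 → B; chars RB.
Square: 11.98065/2 → 5, 3.81759/1 → 3; chars 53.
Subsquare: 1.98065/0.0833333 → 23 → x, 0.81759/0.0416667 → 19 → t; chars xt.
Extended square: 0.06398/0.00833333 → 7, 0.02592/0.00416667 → 6; chars 76.

RB53xt76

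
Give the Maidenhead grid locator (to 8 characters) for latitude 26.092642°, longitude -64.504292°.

FL76rc92

Add 180° to longitude and 90° to latitude: 115.49571, 116.09264.
Field: lon ⌊115.49571/20⌋ = 5 → F; lat ⌊116.09264/10⌋ = 11 → L.
Square: lon ⌊15.49571/2⌋ = 7; lat ⌊6.09264/1⌋ = 6.
Subsquare: lon ⌊1.49571/0.0833333⌋ = 17 → r; lat ⌊0.09264/0.0416667⌋ = 2 → c.
Extended square: lon ⌊0.07904/0.00833333⌋ = 9; lat ⌊0.00931/0.00416667⌋ = 2.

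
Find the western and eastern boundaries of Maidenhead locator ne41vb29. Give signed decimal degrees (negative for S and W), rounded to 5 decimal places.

89.76667, 89.77500

Field N=13, E=4: +13·20° lon, +4·10° lat → SW at lon 80°, lat -50°.
Square 4, 1: +4·2° lon, +1·1° lat → SW at lon 88°, lat -49°.
Subsquare v=21, b=1: +21·0.0833333° lon, +1·0.0416667° lat → SW at lon 89.75°, lat -48.9583°.
Extended square 2, 9: +2·0.00833333° lon, +9·0.00416667° lat → SW at lon 89.7667°, lat -48.9208°.
Cell spans 0.00833333° lon × 0.00416667° lat.
west 89.76667, east 89.77500.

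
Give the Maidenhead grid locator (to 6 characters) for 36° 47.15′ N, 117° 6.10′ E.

Offset from 180°W / 90°S: lon 297.1017°, lat 126.7858°.
Field: 297.1017/20 → 14 → O, 126.7858/10 → 12 → M; chars OM.
Square: 17.1017/2 → 8, 6.7858/1 → 6; chars 86.
Subsquare: 1.1017/0.0833333 → 13 → n, 0.7858/0.0416667 → 18 → s; chars ns.

OM86ns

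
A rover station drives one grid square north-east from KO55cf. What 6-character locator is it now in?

KO55dg

Longitude subsquare c = 2; +1 → 3 = d.
Latitude subsquare f = 5; +1 → 6 = g.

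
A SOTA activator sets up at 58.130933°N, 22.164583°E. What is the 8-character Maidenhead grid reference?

KO18bd91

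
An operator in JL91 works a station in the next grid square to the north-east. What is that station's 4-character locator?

KL02

Longitude square 9; +1 → 10, wraps to 0, carry into field.
Longitude field J = 9; +1 → 10 = K.
Latitude square 1; +1 → 2.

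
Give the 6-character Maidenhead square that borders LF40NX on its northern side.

Latitude subsquare x = 23; +1 → 24, wraps to 0 = a, carry into square.
Latitude square 0; +1 → 1.
The longitude characters are unchanged.

LF41na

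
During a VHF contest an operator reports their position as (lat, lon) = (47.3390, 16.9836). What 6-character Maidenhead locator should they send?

Offset from 180°W / 90°S: lon 196.9836°, lat 137.3390°.
Field (20°×10°, letters A–R): 196.9836/20 → 9 → J, 137.3390/10 → 13 → N; chars JN.
Square (2°×1°, digits 0–9): 16.9836/2 → 8, 7.3390/1 → 7; chars 87.
Subsquare (5′×2.5′, letters a–x): 0.9836/0.0833333 → 11 → l, 0.3390/0.0416667 → 8 → i; chars li.

JN87li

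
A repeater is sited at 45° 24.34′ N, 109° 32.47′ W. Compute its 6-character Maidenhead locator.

Add 180° to longitude and 90° to latitude: 70.4588, 135.4057.
Field: lon ⌊70.4588/20⌋ = 3 → D; lat ⌊135.4057/10⌋ = 13 → N.
Square: lon ⌊10.4588/2⌋ = 5; lat ⌊5.4057/1⌋ = 5.
Subsquare: lon ⌊0.4588/0.0833333⌋ = 5 → f; lat ⌊0.4057/0.0416667⌋ = 9 → j.

DN55fj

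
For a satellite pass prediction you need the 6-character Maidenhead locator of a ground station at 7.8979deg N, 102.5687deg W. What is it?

DJ87rv

Offset from 180°W / 90°S: lon 77.4313°, lat 97.8979°.
Field: 77.4313/20 → 3 → D, 97.8979/10 → 9 → J; chars DJ.
Square: 17.4313/2 → 8, 7.8979/1 → 7; chars 87.
Subsquare: 1.4313/0.0833333 → 17 → r, 0.8979/0.0416667 → 21 → v; chars rv.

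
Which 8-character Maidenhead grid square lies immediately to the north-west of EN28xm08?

Longitude extended square 0; −1 → -1, wraps to 9, carry into subsquare.
Longitude subsquare x = 23; −1 → 22 = w.
Latitude extended square 8; +1 → 9.

EN28wm99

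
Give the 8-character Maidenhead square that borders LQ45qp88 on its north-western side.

LQ45qp79

Longitude extended square 8; −1 → 7.
Latitude extended square 8; +1 → 9.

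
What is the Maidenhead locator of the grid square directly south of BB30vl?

BB30vk

Latitude subsquare l = 11; −1 → 10 = k.
The longitude characters are unchanged.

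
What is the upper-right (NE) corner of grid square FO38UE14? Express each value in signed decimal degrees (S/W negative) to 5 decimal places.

Field F=5, O=14: +5·20° lon, +14·10° lat → SW at lon -80°, lat 50°.
Square 3, 8: +3·2° lon, +8·1° lat → SW at lon -74°, lat 58°.
Subsquare u=20, e=4: +20·0.0833333° lon, +4·0.0416667° lat → SW at lon -72.3333°, lat 58.1667°.
Extended square 1, 4: +1·0.00833333° lon, +4·0.00416667° lat → SW at lon -72.325°, lat 58.1833°.
Cell spans 0.00833333° lon × 0.00416667° lat. NE corner is SW corner plus one full cell.
latitude 58.18750, longitude -72.31667.

58.18750, -72.31667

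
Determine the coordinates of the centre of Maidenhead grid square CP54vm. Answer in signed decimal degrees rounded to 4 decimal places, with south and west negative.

Field C=2, P=15: +2·20° lon, +15·10° lat → SW at lon -140°, lat 60°.
Square 5, 4: +5·2° lon, +4·1° lat → SW at lon -130°, lat 64°.
Subsquare v=21, m=12: +21·0.0833333° lon, +12·0.0416667° lat → SW at lon -128.25°, lat 64.5°.
Cell spans 0.0833333° lon × 0.0416667° lat. Centre is SW corner plus half of each.
latitude 64.5208, longitude -128.2083.

64.5208, -128.2083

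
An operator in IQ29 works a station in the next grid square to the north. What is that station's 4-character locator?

Latitude square 9; +1 → 10, wraps to 0, carry into field.
Latitude field Q = 16; +1 → 17 = R.
The longitude characters are unchanged.

IR20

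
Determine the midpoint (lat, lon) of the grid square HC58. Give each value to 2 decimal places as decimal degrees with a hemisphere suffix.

61.50° S, 29.00° W

Field H=7, C=2: +7·20° lon, +2·10° lat → SW at lon -40°, lat -70°.
Square 5, 8: +5·2° lon, +8·1° lat → SW at lon -30°, lat -62°.
Cell spans 2° lon × 1° lat. Centre is SW corner plus half of each.
latitude 61.50° S, longitude 29.00° W.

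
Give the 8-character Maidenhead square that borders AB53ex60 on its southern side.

Latitude extended square 0; −1 → -1, wraps to 9, carry into subsquare.
Latitude subsquare x = 23; −1 → 22 = w.
The longitude characters are unchanged.

AB53ew69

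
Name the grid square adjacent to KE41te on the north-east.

Longitude subsquare t = 19; +1 → 20 = u.
Latitude subsquare e = 4; +1 → 5 = f.

KE41uf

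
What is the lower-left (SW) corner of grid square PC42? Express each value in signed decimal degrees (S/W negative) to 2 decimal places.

Field P=15, C=2: +15·20° lon, +2·10° lat → SW at lon 120°, lat -70°.
Square 4, 2: +4·2° lon, +2·1° lat → SW at lon 128°, lat -68°.
latitude -68.00, longitude 128.00.

-68.00, 128.00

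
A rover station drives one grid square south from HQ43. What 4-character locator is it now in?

HQ42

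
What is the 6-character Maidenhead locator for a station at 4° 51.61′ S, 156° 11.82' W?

BI15vd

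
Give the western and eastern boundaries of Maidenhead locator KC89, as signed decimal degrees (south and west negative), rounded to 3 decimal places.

Field K=10, C=2: +10·20° lon, +2·10° lat → SW at lon 20°, lat -70°.
Square 8, 9: +8·2° lon, +9·1° lat → SW at lon 36°, lat -61°.
Cell spans 2° lon × 1° lat.
west 36.000, east 38.000.

36.000, 38.000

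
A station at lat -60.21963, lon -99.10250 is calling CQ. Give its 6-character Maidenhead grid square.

EC09ks

Add 180° to longitude and 90° to latitude: 80.8975, 29.7804.
Field: lon ⌊80.8975/20⌋ = 4 → E; lat ⌊29.7804/10⌋ = 2 → C.
Square: lon ⌊0.8975/2⌋ = 0; lat ⌊9.7804/1⌋ = 9.
Subsquare: lon ⌊0.8975/0.0833333⌋ = 10 → k; lat ⌊0.7804/0.0416667⌋ = 18 → s.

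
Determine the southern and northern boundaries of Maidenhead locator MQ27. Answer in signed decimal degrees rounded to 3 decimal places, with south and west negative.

77.000, 78.000

Field M=12, Q=16: +12·20° lon, +16·10° lat → SW at lon 60°, lat 70°.
Square 2, 7: +2·2° lon, +7·1° lat → SW at lon 64°, lat 77°.
Cell spans 2° lon × 1° lat.
south 77.000, north 78.000.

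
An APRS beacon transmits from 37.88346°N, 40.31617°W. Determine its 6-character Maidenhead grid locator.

Offset from 180°W / 90°S: lon 139.6838°, lat 127.8835°.
Field: lon ⌊139.6838/20⌋ = 6 → G; lat ⌊127.8835/10⌋ = 12 → M.
Square: lon ⌊19.6838/2⌋ = 9; lat ⌊7.8835/1⌋ = 7.
Subsquare: lon ⌊1.6838/0.0833333⌋ = 20 → u; lat ⌊0.8835/0.0416667⌋ = 21 → v.

GM97uv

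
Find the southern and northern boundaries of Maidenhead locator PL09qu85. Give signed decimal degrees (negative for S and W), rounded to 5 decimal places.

29.85417, 29.85833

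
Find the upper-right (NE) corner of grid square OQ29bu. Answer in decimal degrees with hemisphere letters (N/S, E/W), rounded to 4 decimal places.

79.8750° N, 104.1667° E

Field O=14, Q=16: +14·20° lon, +16·10° lat → SW at lon 100°, lat 70°.
Square 2, 9: +2·2° lon, +9·1° lat → SW at lon 104°, lat 79°.
Subsquare b=1, u=20: +1·0.0833333° lon, +20·0.0416667° lat → SW at lon 104.083°, lat 79.8333°.
Cell spans 0.0833333° lon × 0.0416667° lat. NE corner is SW corner plus one full cell.
latitude 79.8750° N, longitude 104.1667° E.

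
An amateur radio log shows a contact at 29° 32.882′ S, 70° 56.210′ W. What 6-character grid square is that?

FG40mk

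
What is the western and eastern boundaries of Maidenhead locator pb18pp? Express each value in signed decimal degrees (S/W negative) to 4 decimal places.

123.2500, 123.3333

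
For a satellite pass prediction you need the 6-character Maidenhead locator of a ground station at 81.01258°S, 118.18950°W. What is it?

DA08vx

Offset from 180°W / 90°S: lon 61.8105°, lat 8.9874°.
Field: lon ⌊61.8105/20⌋ = 3 → D; lat ⌊8.9874/10⌋ = 0 → A.
Square: lon ⌊1.8105/2⌋ = 0; lat ⌊8.9874/1⌋ = 8.
Subsquare: lon ⌊1.8105/0.0833333⌋ = 21 → v; lat ⌊0.9874/0.0416667⌋ = 23 → x.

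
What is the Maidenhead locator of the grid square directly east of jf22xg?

Longitude subsquare x = 23; +1 → 24, wraps to 0 = a, carry into square.
Longitude square 2; +1 → 3.
The latitude characters are unchanged.

JF32ag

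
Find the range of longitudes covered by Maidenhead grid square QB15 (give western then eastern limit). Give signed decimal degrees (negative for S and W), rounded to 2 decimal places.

Field Q=16, B=1: +16·20° lon, +1·10° lat → SW at lon 140°, lat -80°.
Square 1, 5: +1·2° lon, +5·1° lat → SW at lon 142°, lat -75°.
Cell spans 2° lon × 1° lat.
west 142.00, east 144.00.

142.00, 144.00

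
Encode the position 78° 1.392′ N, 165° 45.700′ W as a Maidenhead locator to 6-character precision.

AQ78ca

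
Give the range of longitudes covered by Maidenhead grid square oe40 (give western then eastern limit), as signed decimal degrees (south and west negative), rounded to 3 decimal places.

Field O=14, E=4: +14·20° lon, +4·10° lat → SW at lon 100°, lat -50°.
Square 4, 0: +4·2° lon, +0·1° lat → SW at lon 108°, lat -50°.
Cell spans 2° lon × 1° lat.
west 108.000, east 110.000.

108.000, 110.000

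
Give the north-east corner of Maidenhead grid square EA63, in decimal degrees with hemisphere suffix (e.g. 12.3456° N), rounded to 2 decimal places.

86.00° S, 86.00° W

Field E=4, A=0: +4·20° lon, +0·10° lat → SW at lon -100°, lat -90°.
Square 6, 3: +6·2° lon, +3·1° lat → SW at lon -88°, lat -87°.
Cell spans 2° lon × 1° lat. NE corner is SW corner plus one full cell.
latitude 86.00° S, longitude 86.00° W.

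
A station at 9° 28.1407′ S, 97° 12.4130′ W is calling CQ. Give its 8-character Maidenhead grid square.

Add 180° to longitude and 90° to latitude: 82.79312, 80.53099.
Field: 82.79312/20 → 4 → E, 80.53099/10 → 8 → I; chars EI.
Square: 2.79312/2 → 1, 0.53099/1 → 0; chars 10.
Subsquare: 0.79312/0.0833333 → 9 → j, 0.53099/0.0416667 → 12 → m; chars jm.
Extended square: 0.04312/0.00833333 → 5, 0.03099/0.00416667 → 7; chars 57.

EI10jm57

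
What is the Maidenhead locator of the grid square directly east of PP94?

Longitude square 9; +1 → 10, wraps to 0, carry into field.
Longitude field P = 15; +1 → 16 = Q.
The latitude characters are unchanged.

QP04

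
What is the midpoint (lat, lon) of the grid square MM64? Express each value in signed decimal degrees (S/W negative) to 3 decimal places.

Field M=12, M=12: +12·20° lon, +12·10° lat → SW at lon 60°, lat 30°.
Square 6, 4: +6·2° lon, +4·1° lat → SW at lon 72°, lat 34°.
Cell spans 2° lon × 1° lat. Centre is SW corner plus half of each.
latitude 34.500, longitude 73.000.

34.500, 73.000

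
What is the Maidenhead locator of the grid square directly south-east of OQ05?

Longitude square 0; +1 → 1.
Latitude square 5; −1 → 4.

OQ14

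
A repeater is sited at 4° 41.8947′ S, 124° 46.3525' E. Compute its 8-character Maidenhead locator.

PI25jh22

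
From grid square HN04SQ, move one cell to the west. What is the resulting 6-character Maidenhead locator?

Longitude subsquare s = 18; −1 → 17 = r.
The latitude characters are unchanged.

HN04rq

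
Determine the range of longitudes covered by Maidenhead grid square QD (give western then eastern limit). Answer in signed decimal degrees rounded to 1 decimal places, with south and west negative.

140.0, 160.0

Field Q=16, D=3: +16·20° lon, +3·10° lat → SW at lon 140°, lat -60°.
Cell spans 20° lon × 10° lat.
west 140.0, east 160.0.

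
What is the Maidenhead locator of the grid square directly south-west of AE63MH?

AE63lg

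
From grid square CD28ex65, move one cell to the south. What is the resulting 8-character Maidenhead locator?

Latitude extended square 5; −1 → 4.
The longitude characters are unchanged.

CD28ex64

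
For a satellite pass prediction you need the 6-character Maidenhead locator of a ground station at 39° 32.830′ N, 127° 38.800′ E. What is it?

PM39tn

Offset from 180°W / 90°S: lon 307.6467°, lat 129.5472°.
Field: lon ⌊307.6467/20⌋ = 15 → P; lat ⌊129.5472/10⌋ = 12 → M.
Square: lon ⌊7.6467/2⌋ = 3; lat ⌊9.5472/1⌋ = 9.
Subsquare: lon ⌊1.6467/0.0833333⌋ = 19 → t; lat ⌊0.5472/0.0416667⌋ = 13 → n.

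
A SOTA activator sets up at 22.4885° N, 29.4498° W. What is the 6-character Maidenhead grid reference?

Add 180° to longitude and 90° to latitude: 150.5502, 112.4885.
Field (20°×10°, letters A–R): lon ⌊150.5502/20⌋ = 7 → H; lat ⌊112.4885/10⌋ = 11 → L.
Square (2°×1°, digits 0–9): lon ⌊10.5502/2⌋ = 5; lat ⌊2.4885/1⌋ = 2.
Subsquare (5′×2.5′, letters a–x): lon ⌊0.5502/0.0833333⌋ = 6 → g; lat ⌊0.4885/0.0416667⌋ = 11 → l.

HL52gl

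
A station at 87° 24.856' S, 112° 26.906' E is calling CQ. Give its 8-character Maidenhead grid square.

OA62fo30

Offset from 180°W / 90°S: lon 292.44843°, lat 2.58573°.
Field: lon ⌊292.44843/20⌋ = 14 → O; lat ⌊2.58573/10⌋ = 0 → A.
Square: lon ⌊12.44843/2⌋ = 6; lat ⌊2.58573/1⌋ = 2.
Subsquare: lon ⌊0.44843/0.0833333⌋ = 5 → f; lat ⌊0.58573/0.0416667⌋ = 14 → o.
Extended square: lon ⌊0.03177/0.00833333⌋ = 3; lat ⌊0.00240/0.00416667⌋ = 0.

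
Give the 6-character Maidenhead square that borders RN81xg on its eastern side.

RN91ag

Longitude subsquare x = 23; +1 → 24, wraps to 0 = a, carry into square.
Longitude square 8; +1 → 9.
The latitude characters are unchanged.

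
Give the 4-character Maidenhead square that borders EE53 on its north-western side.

EE44

Longitude square 5; −1 → 4.
Latitude square 3; +1 → 4.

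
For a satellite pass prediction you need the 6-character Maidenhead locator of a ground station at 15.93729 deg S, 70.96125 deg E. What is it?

Shift to the Maidenhead origin (180°W, 90°S): lon 250.9613, lat 74.0627.
Field (20°×10°, letters A–R): lon ⌊250.9613/20⌋ = 12 → M; lat ⌊74.0627/10⌋ = 7 → H.
Square (2°×1°, digits 0–9): lon ⌊10.9613/2⌋ = 5; lat ⌊4.0627/1⌋ = 4.
Subsquare (5′×2.5′, letters a–x): lon ⌊0.9613/0.0833333⌋ = 11 → l; lat ⌊0.0627/0.0416667⌋ = 1 → b.

MH54lb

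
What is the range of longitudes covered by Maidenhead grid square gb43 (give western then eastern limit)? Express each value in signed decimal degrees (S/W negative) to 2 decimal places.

-52.00, -50.00

Field G=6, B=1: +6·20° lon, +1·10° lat → SW at lon -60°, lat -80°.
Square 4, 3: +4·2° lon, +3·1° lat → SW at lon -52°, lat -77°.
Cell spans 2° lon × 1° lat.
west -52.00, east -50.00.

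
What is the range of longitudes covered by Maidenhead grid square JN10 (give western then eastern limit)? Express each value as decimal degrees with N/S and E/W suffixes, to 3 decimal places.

2.000° E, 4.000° E

Field J=9, N=13: +9·20° lon, +13·10° lat → SW at lon 0°, lat 40°.
Square 1, 0: +1·2° lon, +0·1° lat → SW at lon 2°, lat 40°.
Cell spans 2° lon × 1° lat.
west 2.000° E, east 4.000° E.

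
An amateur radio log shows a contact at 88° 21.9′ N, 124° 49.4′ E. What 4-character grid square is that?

PR28

Shift to the Maidenhead origin (180°W, 90°S): lon 304.82, lat 178.37.
Field (20°×10°, letters A–R): lon ⌊304.82/20⌋ = 15 → P; lat ⌊178.37/10⌋ = 17 → R.
Square (2°×1°, digits 0–9): lon ⌊4.82/2⌋ = 2; lat ⌊8.37/1⌋ = 8.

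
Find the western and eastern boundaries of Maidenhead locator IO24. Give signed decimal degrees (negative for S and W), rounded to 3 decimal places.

-16.000, -14.000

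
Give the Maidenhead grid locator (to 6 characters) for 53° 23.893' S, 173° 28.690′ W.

Shift to the Maidenhead origin (180°W, 90°S): lon 6.5218, lat 36.6018.
Field (20°×10°, letters A–R): 6.5218/20 → 0 → A, 36.6018/10 → 3 → D; chars AD.
Square (2°×1°, digits 0–9): 6.5218/2 → 3, 6.6018/1 → 6; chars 36.
Subsquare (5′×2.5′, letters a–x): 0.5218/0.0833333 → 6 → g, 0.6018/0.0416667 → 14 → o; chars go.

AD36go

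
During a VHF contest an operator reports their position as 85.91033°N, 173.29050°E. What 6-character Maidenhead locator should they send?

Shift to the Maidenhead origin (180°W, 90°S): lon 353.2905, lat 175.9103.
Field: 353.2905/20 → 17 → R, 175.9103/10 → 17 → R; chars RR.
Square: 13.2905/2 → 6, 5.9103/1 → 5; chars 65.
Subsquare: 1.2905/0.0833333 → 15 → p, 0.9103/0.0416667 → 21 → v; chars pv.

RR65pv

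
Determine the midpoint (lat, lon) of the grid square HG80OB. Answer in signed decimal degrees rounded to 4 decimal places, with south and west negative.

-29.9375, -22.7917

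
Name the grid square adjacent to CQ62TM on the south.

Latitude subsquare m = 12; −1 → 11 = l.
The longitude characters are unchanged.

CQ62tl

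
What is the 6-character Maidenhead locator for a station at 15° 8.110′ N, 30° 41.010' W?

HK45pd

Add 180° to longitude and 90° to latitude: 149.3165, 105.1352.
Field: 149.3165/20 → 7 → H, 105.1352/10 → 10 → K; chars HK.
Square: 9.3165/2 → 4, 5.1352/1 → 5; chars 45.
Subsquare: 1.3165/0.0833333 → 15 → p, 0.1352/0.0416667 → 3 → d; chars pd.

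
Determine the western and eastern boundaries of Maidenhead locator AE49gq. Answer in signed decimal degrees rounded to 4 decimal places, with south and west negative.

Field A=0, E=4: +0·20° lon, +4·10° lat → SW at lon -180°, lat -50°.
Square 4, 9: +4·2° lon, +9·1° lat → SW at lon -172°, lat -41°.
Subsquare g=6, q=16: +6·0.0833333° lon, +16·0.0416667° lat → SW at lon -171.5°, lat -40.3333°.
Cell spans 0.0833333° lon × 0.0416667° lat.
west -171.5000, east -171.4167.

-171.5000, -171.4167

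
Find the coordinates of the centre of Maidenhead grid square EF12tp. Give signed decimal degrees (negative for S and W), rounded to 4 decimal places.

-37.3542, -96.3750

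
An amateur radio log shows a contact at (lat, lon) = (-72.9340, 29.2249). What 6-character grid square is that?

Add 180° to longitude and 90° to latitude: 209.2249, 17.0660.
Field: lon ⌊209.2249/20⌋ = 10 → K; lat ⌊17.0660/10⌋ = 1 → B.
Square: lon ⌊9.2249/2⌋ = 4; lat ⌊7.0660/1⌋ = 7.
Subsquare: lon ⌊1.2249/0.0833333⌋ = 14 → o; lat ⌊0.0660/0.0416667⌋ = 1 → b.

KB47ob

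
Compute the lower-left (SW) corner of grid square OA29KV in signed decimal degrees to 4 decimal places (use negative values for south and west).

-80.1250, 104.8333

Field O=14, A=0: +14·20° lon, +0·10° lat → SW at lon 100°, lat -90°.
Square 2, 9: +2·2° lon, +9·1° lat → SW at lon 104°, lat -81°.
Subsquare k=10, v=21: +10·0.0833333° lon, +21·0.0416667° lat → SW at lon 104.833°, lat -80.125°.
latitude -80.1250, longitude 104.8333.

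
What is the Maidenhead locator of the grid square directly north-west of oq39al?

OQ29xm

Longitude subsquare a = 0; −1 → -1, wraps to 23 = x, carry into square.
Longitude square 3; −1 → 2.
Latitude subsquare l = 11; +1 → 12 = m.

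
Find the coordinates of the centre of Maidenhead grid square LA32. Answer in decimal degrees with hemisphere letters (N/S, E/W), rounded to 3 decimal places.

87.500° S, 47.000° E

Field L=11, A=0: +11·20° lon, +0·10° lat → SW at lon 40°, lat -90°.
Square 3, 2: +3·2° lon, +2·1° lat → SW at lon 46°, lat -88°.
Cell spans 2° lon × 1° lat. Centre is SW corner plus half of each.
latitude 87.500° S, longitude 47.000° E.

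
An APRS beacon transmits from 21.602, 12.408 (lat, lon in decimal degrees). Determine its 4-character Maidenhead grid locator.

JL61

Offset from 180°W / 90°S: lon 192.41°, lat 111.60°.
Field: lon ⌊192.41/20⌋ = 9 → J; lat ⌊111.60/10⌋ = 11 → L.
Square: lon ⌊12.41/2⌋ = 6; lat ⌊1.60/1⌋ = 1.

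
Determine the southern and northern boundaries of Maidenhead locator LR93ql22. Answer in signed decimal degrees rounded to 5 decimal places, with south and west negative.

83.46667, 83.47083

Field L=11, R=17: +11·20° lon, +17·10° lat → SW at lon 40°, lat 80°.
Square 9, 3: +9·2° lon, +3·1° lat → SW at lon 58°, lat 83°.
Subsquare q=16, l=11: +16·0.0833333° lon, +11·0.0416667° lat → SW at lon 59.3333°, lat 83.4583°.
Extended square 2, 2: +2·0.00833333° lon, +2·0.00416667° lat → SW at lon 59.35°, lat 83.4667°.
Cell spans 0.00833333° lon × 0.00416667° lat.
south 83.46667, north 83.47083.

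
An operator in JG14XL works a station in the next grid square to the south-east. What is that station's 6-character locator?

Longitude subsquare x = 23; +1 → 24, wraps to 0 = a, carry into square.
Longitude square 1; +1 → 2.
Latitude subsquare l = 11; −1 → 10 = k.

JG24ak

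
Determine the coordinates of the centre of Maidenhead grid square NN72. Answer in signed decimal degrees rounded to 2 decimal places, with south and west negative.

Field N=13, N=13: +13·20° lon, +13·10° lat → SW at lon 80°, lat 40°.
Square 7, 2: +7·2° lon, +2·1° lat → SW at lon 94°, lat 42°.
Cell spans 2° lon × 1° lat. Centre is SW corner plus half of each.
latitude 42.50, longitude 95.00.

42.50, 95.00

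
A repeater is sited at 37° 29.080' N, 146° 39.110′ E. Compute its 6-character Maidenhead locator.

Shift to the Maidenhead origin (180°W, 90°S): lon 326.6518, lat 127.4847.
Field (20°×10°, letters A–R): 326.6518/20 → 16 → Q, 127.4847/10 → 12 → M; chars QM.
Square (2°×1°, digits 0–9): 6.6518/2 → 3, 7.4847/1 → 7; chars 37.
Subsquare (5′×2.5′, letters a–x): 0.6518/0.0833333 → 7 → h, 0.4847/0.0416667 → 11 → l; chars hl.

QM37hl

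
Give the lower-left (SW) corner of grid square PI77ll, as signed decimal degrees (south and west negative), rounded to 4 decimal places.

Field P=15, I=8: +15·20° lon, +8·10° lat → SW at lon 120°, lat -10°.
Square 7, 7: +7·2° lon, +7·1° lat → SW at lon 134°, lat -3°.
Subsquare l=11, l=11: +11·0.0833333° lon, +11·0.0416667° lat → SW at lon 134.917°, lat -2.54167°.
latitude -2.5417, longitude 134.9167.

-2.5417, 134.9167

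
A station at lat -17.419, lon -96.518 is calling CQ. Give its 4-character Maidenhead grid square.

EH12

Add 180° to longitude and 90° to latitude: 83.48, 72.58.
Field (20°×10°, letters A–R): 83.48/20 → 4 → E, 72.58/10 → 7 → H; chars EH.
Square (2°×1°, digits 0–9): 3.48/2 → 1, 2.58/1 → 2; chars 12.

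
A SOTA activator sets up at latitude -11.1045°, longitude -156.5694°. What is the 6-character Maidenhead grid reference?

BH18rv

Offset from 180°W / 90°S: lon 23.4306°, lat 78.8955°.
Field: lon ⌊23.4306/20⌋ = 1 → B; lat ⌊78.8955/10⌋ = 7 → H.
Square: lon ⌊3.4306/2⌋ = 1; lat ⌊8.8955/1⌋ = 8.
Subsquare: lon ⌊1.4306/0.0833333⌋ = 17 → r; lat ⌊0.8955/0.0416667⌋ = 21 → v.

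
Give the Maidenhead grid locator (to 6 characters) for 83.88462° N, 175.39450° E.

RR73qv

Add 180° to longitude and 90° to latitude: 355.3945, 173.8846.
Field (20°×10°, letters A–R): lon ⌊355.3945/20⌋ = 17 → R; lat ⌊173.8846/10⌋ = 17 → R.
Square (2°×1°, digits 0–9): lon ⌊15.3945/2⌋ = 7; lat ⌊3.8846/1⌋ = 3.
Subsquare (5′×2.5′, letters a–x): lon ⌊1.3945/0.0833333⌋ = 16 → q; lat ⌊0.8846/0.0416667⌋ = 21 → v.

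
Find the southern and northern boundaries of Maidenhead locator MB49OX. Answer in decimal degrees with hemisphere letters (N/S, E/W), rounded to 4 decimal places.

70.0417° S, 70.0000° S

Field M=12, B=1: +12·20° lon, +1·10° lat → SW at lon 60°, lat -80°.
Square 4, 9: +4·2° lon, +9·1° lat → SW at lon 68°, lat -71°.
Subsquare o=14, x=23: +14·0.0833333° lon, +23·0.0416667° lat → SW at lon 69.1667°, lat -70.0417°.
Cell spans 0.0833333° lon × 0.0416667° lat.
south 70.0417° S, north 70.0000° S.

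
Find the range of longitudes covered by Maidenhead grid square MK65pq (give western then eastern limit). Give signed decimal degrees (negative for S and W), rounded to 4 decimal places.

73.2500, 73.3333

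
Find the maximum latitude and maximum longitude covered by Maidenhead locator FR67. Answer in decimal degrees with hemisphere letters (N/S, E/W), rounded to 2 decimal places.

88.00° N, 66.00° W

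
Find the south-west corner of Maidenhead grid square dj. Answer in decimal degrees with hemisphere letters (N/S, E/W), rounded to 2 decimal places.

0.00° N, 120.00° W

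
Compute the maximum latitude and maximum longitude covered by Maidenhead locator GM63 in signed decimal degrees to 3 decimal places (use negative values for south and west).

Field G=6, M=12: +6·20° lon, +12·10° lat → SW at lon -60°, lat 30°.
Square 6, 3: +6·2° lon, +3·1° lat → SW at lon -48°, lat 33°.
Cell spans 2° lon × 1° lat. NE corner is SW corner plus one full cell.
latitude 34.000, longitude -46.000.

34.000, -46.000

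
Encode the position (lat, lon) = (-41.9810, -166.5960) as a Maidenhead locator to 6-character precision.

AE68qa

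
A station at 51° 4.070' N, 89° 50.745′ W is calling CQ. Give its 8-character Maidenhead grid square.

EO51bb86

Add 180° to longitude and 90° to latitude: 90.15425, 141.06783.
Field: 90.15425/20 → 4 → E, 141.06783/10 → 14 → O; chars EO.
Square: 10.15425/2 → 5, 1.06783/1 → 1; chars 51.
Subsquare: 0.15425/0.0833333 → 1 → b, 0.06783/0.0416667 → 1 → b; chars bb.
Extended square: 0.07092/0.00833333 → 8, 0.02617/0.00416667 → 6; chars 86.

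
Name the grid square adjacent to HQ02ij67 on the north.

Latitude extended square 7; +1 → 8.
The longitude characters are unchanged.

HQ02ij68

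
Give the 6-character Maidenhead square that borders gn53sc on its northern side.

GN53sd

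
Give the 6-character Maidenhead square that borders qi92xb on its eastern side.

RI02ab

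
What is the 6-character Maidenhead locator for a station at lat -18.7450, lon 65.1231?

MH21ng

Offset from 180°W / 90°S: lon 245.1231°, lat 71.2550°.
Field: 245.1231/20 → 12 → M, 71.2550/10 → 7 → H; chars MH.
Square: 5.1231/2 → 2, 1.2550/1 → 1; chars 21.
Subsquare: 1.1231/0.0833333 → 13 → n, 0.2550/0.0416667 → 6 → g; chars ng.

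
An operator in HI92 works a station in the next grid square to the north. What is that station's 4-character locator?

HI93

Latitude square 2; +1 → 3.
The longitude characters are unchanged.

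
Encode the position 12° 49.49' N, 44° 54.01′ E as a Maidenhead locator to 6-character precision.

LK22kt

Offset from 180°W / 90°S: lon 224.9002°, lat 102.8248°.
Field: 224.9002/20 → 11 → L, 102.8248/10 → 10 → K; chars LK.
Square: 4.9002/2 → 2, 2.8248/1 → 2; chars 22.
Subsquare: 0.9002/0.0833333 → 10 → k, 0.8248/0.0416667 → 19 → t; chars kt.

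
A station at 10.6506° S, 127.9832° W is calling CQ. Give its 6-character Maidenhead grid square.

CH69ai

Offset from 180°W / 90°S: lon 52.0168°, lat 79.3494°.
Field: lon ⌊52.0168/20⌋ = 2 → C; lat ⌊79.3494/10⌋ = 7 → H.
Square: lon ⌊12.0168/2⌋ = 6; lat ⌊9.3494/1⌋ = 9.
Subsquare: lon ⌊0.0168/0.0833333⌋ = 0 → a; lat ⌊0.3494/0.0416667⌋ = 8 → i.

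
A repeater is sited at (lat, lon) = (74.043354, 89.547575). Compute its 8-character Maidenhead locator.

NQ44sb50

Shift to the Maidenhead origin (180°W, 90°S): lon 269.54757, lat 164.04335.
Field: lon ⌊269.54757/20⌋ = 13 → N; lat ⌊164.04335/10⌋ = 16 → Q.
Square: lon ⌊9.54757/2⌋ = 4; lat ⌊4.04335/1⌋ = 4.
Subsquare: lon ⌊1.54757/0.0833333⌋ = 18 → s; lat ⌊0.04335/0.0416667⌋ = 1 → b.
Extended square: lon ⌊0.04757/0.00833333⌋ = 5; lat ⌊0.00169/0.00416667⌋ = 0.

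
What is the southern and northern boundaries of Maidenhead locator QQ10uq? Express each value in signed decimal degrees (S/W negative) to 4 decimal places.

70.6667, 70.7083

Field Q=16, Q=16: +16·20° lon, +16·10° lat → SW at lon 140°, lat 70°.
Square 1, 0: +1·2° lon, +0·1° lat → SW at lon 142°, lat 70°.
Subsquare u=20, q=16: +20·0.0833333° lon, +16·0.0416667° lat → SW at lon 143.667°, lat 70.6667°.
Cell spans 0.0833333° lon × 0.0416667° lat.
south 70.6667, north 70.7083.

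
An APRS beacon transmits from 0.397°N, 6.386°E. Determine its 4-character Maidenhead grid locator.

JJ30

Add 180° to longitude and 90° to latitude: 186.39, 90.40.
Field: 186.39/20 → 9 → J, 90.40/10 → 9 → J; chars JJ.
Square: 6.39/2 → 3, 0.40/1 → 0; chars 30.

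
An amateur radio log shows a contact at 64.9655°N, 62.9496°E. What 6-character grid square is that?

MP14lx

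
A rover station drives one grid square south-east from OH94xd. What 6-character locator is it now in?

Longitude subsquare x = 23; +1 → 24, wraps to 0 = a, carry into square.
Longitude square 9; +1 → 10, wraps to 0, carry into field.
Longitude field O = 14; +1 → 15 = P.
Latitude subsquare d = 3; −1 → 2 = c.

PH04ac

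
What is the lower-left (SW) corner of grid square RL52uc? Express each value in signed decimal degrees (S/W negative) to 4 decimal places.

Field R=17, L=11: +17·20° lon, +11·10° lat → SW at lon 160°, lat 20°.
Square 5, 2: +5·2° lon, +2·1° lat → SW at lon 170°, lat 22°.
Subsquare u=20, c=2: +20·0.0833333° lon, +2·0.0416667° lat → SW at lon 171.667°, lat 22.0833°.
latitude 22.0833, longitude 171.6667.

22.0833, 171.6667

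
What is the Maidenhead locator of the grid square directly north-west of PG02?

OG93

Longitude square 0; −1 → -1, wraps to 9, carry into field.
Longitude field P = 15; −1 → 14 = O.
Latitude square 2; +1 → 3.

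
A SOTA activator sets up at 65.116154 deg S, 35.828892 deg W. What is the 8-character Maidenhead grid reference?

HC24cv02

Offset from 180°W / 90°S: lon 144.17111°, lat 24.88385°.
Field: lon ⌊144.17111/20⌋ = 7 → H; lat ⌊24.88385/10⌋ = 2 → C.
Square: lon ⌊4.17111/2⌋ = 2; lat ⌊4.88385/1⌋ = 4.
Subsquare: lon ⌊0.17111/0.0833333⌋ = 2 → c; lat ⌊0.88385/0.0416667⌋ = 21 → v.
Extended square: lon ⌊0.00444/0.00833333⌋ = 0; lat ⌊0.00885/0.00416667⌋ = 2.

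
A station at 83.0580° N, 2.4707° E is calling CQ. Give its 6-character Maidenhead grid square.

Offset from 180°W / 90°S: lon 182.4707°, lat 173.0580°.
Field: lon ⌊182.4707/20⌋ = 9 → J; lat ⌊173.0580/10⌋ = 17 → R.
Square: lon ⌊2.4707/2⌋ = 1; lat ⌊3.0580/1⌋ = 3.
Subsquare: lon ⌊0.4707/0.0833333⌋ = 5 → f; lat ⌊0.0580/0.0416667⌋ = 1 → b.

JR13fb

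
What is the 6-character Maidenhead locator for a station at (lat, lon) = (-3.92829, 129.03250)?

PI46mb

Offset from 180°W / 90°S: lon 309.0325°, lat 86.0717°.
Field: 309.0325/20 → 15 → P, 86.0717/10 → 8 → I; chars PI.
Square: 9.0325/2 → 4, 6.0717/1 → 6; chars 46.
Subsquare: 1.0325/0.0833333 → 12 → m, 0.0717/0.0416667 → 1 → b; chars mb.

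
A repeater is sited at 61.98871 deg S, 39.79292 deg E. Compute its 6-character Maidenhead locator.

KC98va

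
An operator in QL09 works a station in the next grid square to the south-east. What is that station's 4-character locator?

Longitude square 0; +1 → 1.
Latitude square 9; −1 → 8.

QL18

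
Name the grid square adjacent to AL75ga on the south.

Latitude subsquare a = 0; −1 → -1, wraps to 23 = x, carry into square.
Latitude square 5; −1 → 4.
The longitude characters are unchanged.

AL74gx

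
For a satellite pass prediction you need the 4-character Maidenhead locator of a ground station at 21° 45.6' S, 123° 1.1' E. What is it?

PG18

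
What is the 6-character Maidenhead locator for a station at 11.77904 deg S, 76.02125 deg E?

Add 180° to longitude and 90° to latitude: 256.0213, 78.2210.
Field (20°×10°, letters A–R): lon ⌊256.0213/20⌋ = 12 → M; lat ⌊78.2210/10⌋ = 7 → H.
Square (2°×1°, digits 0–9): lon ⌊16.0213/2⌋ = 8; lat ⌊8.2210/1⌋ = 8.
Subsquare (5′×2.5′, letters a–x): lon ⌊0.0213/0.0833333⌋ = 0 → a; lat ⌊0.2210/0.0416667⌋ = 5 → f.

MH88af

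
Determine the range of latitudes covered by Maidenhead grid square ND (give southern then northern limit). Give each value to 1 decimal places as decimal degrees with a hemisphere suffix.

60.0° S, 50.0° S

Field N=13, D=3: +13·20° lon, +3·10° lat → SW at lon 80°, lat -60°.
Cell spans 20° lon × 10° lat.
south 60.0° S, north 50.0° S.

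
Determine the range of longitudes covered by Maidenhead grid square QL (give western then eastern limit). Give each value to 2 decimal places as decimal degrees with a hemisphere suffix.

140.00° E, 160.00° E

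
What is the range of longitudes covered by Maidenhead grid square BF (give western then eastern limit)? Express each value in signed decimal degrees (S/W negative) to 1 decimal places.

Field B=1, F=5: +1·20° lon, +5·10° lat → SW at lon -160°, lat -40°.
Cell spans 20° lon × 10° lat.
west -160.0, east -140.0.

-160.0, -140.0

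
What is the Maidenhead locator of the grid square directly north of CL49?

Latitude square 9; +1 → 10, wraps to 0, carry into field.
Latitude field L = 11; +1 → 12 = M.
The longitude characters are unchanged.

CM40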